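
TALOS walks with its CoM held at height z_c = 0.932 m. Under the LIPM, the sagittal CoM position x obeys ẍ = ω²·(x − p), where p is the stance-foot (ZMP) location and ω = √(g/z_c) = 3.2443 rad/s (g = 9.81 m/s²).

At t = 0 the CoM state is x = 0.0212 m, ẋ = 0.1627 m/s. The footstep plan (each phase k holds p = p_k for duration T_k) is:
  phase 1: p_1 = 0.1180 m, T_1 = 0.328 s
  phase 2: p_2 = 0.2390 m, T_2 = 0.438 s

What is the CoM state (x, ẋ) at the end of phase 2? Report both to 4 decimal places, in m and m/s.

x = -0.3122, ẋ = -1.6539

phase 1: p=0.1180, T=0.328, ωT=1.064130, cosh=1.621673, sinh=1.276645; start (x,ẋ)=(0.021200, 0.162700) → end (x,ẋ)=(0.025045, -0.137082)
phase 2: p=0.2390, T=0.438, ωT=1.421003, cosh=2.191373, sinh=1.949901; start (x,ẋ)=(0.025045, -0.137082) → end (x,ẋ)=(-0.312244, -1.653889)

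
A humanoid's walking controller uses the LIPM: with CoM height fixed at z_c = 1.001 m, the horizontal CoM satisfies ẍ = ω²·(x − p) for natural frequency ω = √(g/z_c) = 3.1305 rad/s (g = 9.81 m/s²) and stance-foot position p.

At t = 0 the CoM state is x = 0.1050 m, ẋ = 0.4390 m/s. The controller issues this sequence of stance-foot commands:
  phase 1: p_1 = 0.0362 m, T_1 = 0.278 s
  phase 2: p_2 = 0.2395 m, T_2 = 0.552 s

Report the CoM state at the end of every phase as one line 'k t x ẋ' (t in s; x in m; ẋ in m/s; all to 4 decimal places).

1 0.2780 0.2708 0.8280
2 0.8300 1.0514 2.6712

phase 1: p=0.0362, T=0.278, ωT=0.870279, cosh=1.403206, sinh=0.984371; start (x,ẋ)=(0.105000, 0.439000) → end (x,ẋ)=(0.270782, 0.828020)
phase 2: p=0.2395, T=0.552, ωT=1.728036, cosh=2.903610, sinh=2.725977; start (x,ẋ)=(0.270782, 0.828020) → end (x,ẋ)=(1.051354, 2.671197)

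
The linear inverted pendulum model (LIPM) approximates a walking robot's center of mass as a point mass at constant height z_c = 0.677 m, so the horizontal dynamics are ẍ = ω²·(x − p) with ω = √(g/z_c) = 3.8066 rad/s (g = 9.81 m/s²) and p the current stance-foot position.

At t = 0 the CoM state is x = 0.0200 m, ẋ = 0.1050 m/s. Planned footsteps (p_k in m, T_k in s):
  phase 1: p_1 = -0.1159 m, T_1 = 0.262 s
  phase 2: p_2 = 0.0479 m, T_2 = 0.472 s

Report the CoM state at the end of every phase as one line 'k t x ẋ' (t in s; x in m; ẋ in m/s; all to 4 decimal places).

1 0.2620 0.1257 0.7675
2 0.7340 0.8800 3.2457

phase 1: p=-0.1159, T=0.262, ωT=0.997329, cosh=1.539947, sinh=1.171084; start (x,ẋ)=(0.020000, 0.105000) → end (x,ẋ)=(0.125682, 0.767516)
phase 2: p=0.0479, T=0.472, ωT=1.796715, cosh=3.097825, sinh=2.931983; start (x,ẋ)=(0.125682, 0.767516) → end (x,ẋ)=(0.880023, 3.245743)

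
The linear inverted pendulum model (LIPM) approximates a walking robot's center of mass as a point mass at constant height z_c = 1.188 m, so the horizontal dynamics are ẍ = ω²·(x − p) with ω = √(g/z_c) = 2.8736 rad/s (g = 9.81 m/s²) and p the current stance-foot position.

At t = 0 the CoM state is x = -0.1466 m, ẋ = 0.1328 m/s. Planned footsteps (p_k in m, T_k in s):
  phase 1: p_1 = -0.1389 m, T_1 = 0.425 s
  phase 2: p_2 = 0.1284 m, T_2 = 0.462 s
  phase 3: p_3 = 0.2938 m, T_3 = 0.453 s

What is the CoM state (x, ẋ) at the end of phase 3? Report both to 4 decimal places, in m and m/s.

phase 1: p=-0.1389, T=0.425, ωT=1.221280, cosh=1.843189, sinh=1.548337; start (x,ẋ)=(-0.146600, 0.132800) → end (x,ẋ)=(-0.081538, 0.210516)
phase 2: p=0.1284, T=0.462, ωT=1.327603, cosh=2.018552, sinh=1.753440; start (x,ẋ)=(-0.081538, 0.210516) → end (x,ẋ)=(-0.166916, -0.632874)
phase 3: p=0.2938, T=0.453, ωT=1.301741, cosh=1.973874, sinh=1.701816; start (x,ẋ)=(-0.166916, -0.632874) → end (x,ẋ)=(-0.990399, -3.502272)

x = -0.9904, ẋ = -3.5023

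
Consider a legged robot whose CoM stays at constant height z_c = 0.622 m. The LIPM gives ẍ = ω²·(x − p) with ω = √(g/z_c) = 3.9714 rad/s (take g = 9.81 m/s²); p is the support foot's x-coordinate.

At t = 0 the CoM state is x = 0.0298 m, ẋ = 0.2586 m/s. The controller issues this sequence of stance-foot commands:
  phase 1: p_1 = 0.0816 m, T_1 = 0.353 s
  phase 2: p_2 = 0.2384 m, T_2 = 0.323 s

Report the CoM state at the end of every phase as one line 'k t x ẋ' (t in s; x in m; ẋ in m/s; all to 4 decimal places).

1 0.3530 0.0943 0.1646
2 0.6760 0.0275 -0.6333

phase 1: p=0.0816, T=0.353, ωT=1.401904, cosh=2.154529, sinh=1.908401; start (x,ẋ)=(0.029800, 0.258600) → end (x,ẋ)=(0.094262, 0.164568)
phase 2: p=0.2384, T=0.323, ωT=1.282762, cosh=1.941929, sinh=1.664659; start (x,ẋ)=(0.094262, 0.164568) → end (x,ẋ)=(0.027475, -0.633321)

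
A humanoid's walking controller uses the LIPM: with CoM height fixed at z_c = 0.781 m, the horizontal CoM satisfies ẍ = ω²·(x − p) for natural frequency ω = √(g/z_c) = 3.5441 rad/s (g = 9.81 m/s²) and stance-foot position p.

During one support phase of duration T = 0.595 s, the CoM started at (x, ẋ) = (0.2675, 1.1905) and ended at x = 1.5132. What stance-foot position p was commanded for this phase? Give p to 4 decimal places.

ωT = 3.5441·0.595 = 2.108739; cosh(ωT) = 4.179621, sinh(ωT) = 4.058230
x(T) = p + (x₀−p)·cosh(ωT) + (ẋ₀/ω)·sinh(ωT) ⇒ p·(1 − cosh) = x(T) − x₀·cosh − (ẋ₀/ω)·sinh
numerator   = 1.5132 − (0.2675)·4.179621 − (1.1905/3.5441)·4.058230 = -0.968050
denominator = 1 − 4.179621 = -3.179621
p = -0.968050 / -3.179621 = 0.3045

p = 0.3045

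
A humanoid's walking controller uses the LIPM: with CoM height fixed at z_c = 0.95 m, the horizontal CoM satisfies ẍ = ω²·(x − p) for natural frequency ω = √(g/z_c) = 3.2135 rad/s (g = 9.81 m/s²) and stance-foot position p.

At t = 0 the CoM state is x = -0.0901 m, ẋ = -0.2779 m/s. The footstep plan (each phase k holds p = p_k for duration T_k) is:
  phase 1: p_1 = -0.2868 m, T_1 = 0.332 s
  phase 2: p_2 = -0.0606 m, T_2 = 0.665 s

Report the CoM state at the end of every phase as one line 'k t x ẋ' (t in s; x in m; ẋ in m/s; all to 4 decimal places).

phase 1: p=-0.2868, T=0.332, ωT=1.066882, cosh=1.625192, sinh=1.281112; start (x,ẋ)=(-0.090100, -0.277900) → end (x,ẋ)=(-0.077914, 0.358144)
phase 2: p=-0.0606, T=0.665, ωT=2.136977, cosh=4.295899, sinh=4.177888; start (x,ẋ)=(-0.077914, 0.358144) → end (x,ẋ)=(0.330646, 1.306100)

1 0.3320 -0.0779 0.3581
2 0.9970 0.3306 1.3061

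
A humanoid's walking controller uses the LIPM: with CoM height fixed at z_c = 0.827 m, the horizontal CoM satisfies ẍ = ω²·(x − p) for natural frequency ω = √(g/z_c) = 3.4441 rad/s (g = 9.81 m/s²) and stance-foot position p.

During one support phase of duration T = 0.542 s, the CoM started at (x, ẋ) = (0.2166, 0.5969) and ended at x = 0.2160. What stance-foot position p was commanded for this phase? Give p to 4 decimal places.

ωT = 3.4441·0.542 = 1.866702; cosh(ωT) = 3.310784, sinh(ωT) = 3.156151
x(T) = p + (x₀−p)·cosh(ωT) + (ẋ₀/ω)·sinh(ωT) ⇒ p·(1 − cosh) = x(T) − x₀·cosh − (ẋ₀/ω)·sinh
numerator   = 0.2160 − (0.2166)·3.310784 − (0.5969/3.4441)·3.156151 = -1.048111
denominator = 1 − 3.310784 = -2.310784
p = -1.048111 / -2.310784 = 0.4536

p = 0.4536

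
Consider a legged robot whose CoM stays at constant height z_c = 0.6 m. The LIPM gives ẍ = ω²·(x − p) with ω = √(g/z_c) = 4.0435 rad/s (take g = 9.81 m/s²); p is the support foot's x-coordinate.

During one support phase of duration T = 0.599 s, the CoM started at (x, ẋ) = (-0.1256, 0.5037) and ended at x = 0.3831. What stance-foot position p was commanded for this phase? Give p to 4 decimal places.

p = -0.0855

ωT = 4.0435·0.599 = 2.422056; cosh(ωT) = 5.678875, sinh(ωT) = 5.590136
x(T) = p + (x₀−p)·cosh(ωT) + (ẋ₀/ω)·sinh(ωT) ⇒ p·(1 − cosh) = x(T) − x₀·cosh − (ẋ₀/ω)·sinh
numerator   = 0.3831 − (-0.1256)·5.678875 − (0.5037/4.0435)·5.590136 = 0.400002
denominator = 1 − 5.678875 = -4.678875
p = 0.400002 / -4.678875 = -0.0855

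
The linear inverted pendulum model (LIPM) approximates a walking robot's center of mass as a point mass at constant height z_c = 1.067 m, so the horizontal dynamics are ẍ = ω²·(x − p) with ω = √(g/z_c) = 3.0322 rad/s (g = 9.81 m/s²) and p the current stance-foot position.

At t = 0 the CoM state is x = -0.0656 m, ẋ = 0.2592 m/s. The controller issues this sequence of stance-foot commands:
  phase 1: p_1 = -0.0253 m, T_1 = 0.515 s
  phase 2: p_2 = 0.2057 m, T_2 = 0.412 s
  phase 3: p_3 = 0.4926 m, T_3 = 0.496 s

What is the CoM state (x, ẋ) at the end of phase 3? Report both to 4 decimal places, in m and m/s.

phase 1: p=-0.0253, T=0.515, ωT=1.561583, cosh=2.488082, sinh=2.278278; start (x,ẋ)=(-0.065600, 0.259200) → end (x,ẋ)=(0.069183, 0.366511)
phase 2: p=0.2057, T=0.412, ωT=1.249266, cosh=1.887249, sinh=1.600534; start (x,ẋ)=(0.069183, 0.366511) → end (x,ẋ)=(0.141520, 0.029162)
phase 3: p=0.4926, T=0.496, ωT=1.503971, cosh=2.360884, sinh=2.138638; start (x,ẋ)=(0.141520, 0.029162) → end (x,ẋ)=(-0.315691, -2.207830)

x = -0.3157, ẋ = -2.2078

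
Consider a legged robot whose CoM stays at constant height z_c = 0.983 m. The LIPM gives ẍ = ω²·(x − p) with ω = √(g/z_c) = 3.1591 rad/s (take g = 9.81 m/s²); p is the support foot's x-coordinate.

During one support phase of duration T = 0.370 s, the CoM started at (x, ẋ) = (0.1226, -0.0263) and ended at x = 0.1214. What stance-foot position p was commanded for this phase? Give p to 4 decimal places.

ωT = 3.1591·0.370 = 1.168867; cosh(ωT) = 1.764531, sinh(ωT) = 1.453813
x(T) = p + (x₀−p)·cosh(ωT) + (ẋ₀/ω)·sinh(ωT) ⇒ p·(1 − cosh) = x(T) − x₀·cosh − (ẋ₀/ω)·sinh
numerator   = 0.1214 − (0.1226)·1.764531 − (-0.0263/3.1591)·1.453813 = -0.082828
denominator = 1 − 1.764531 = -0.764531
p = -0.082828 / -0.764531 = 0.1083

p = 0.1083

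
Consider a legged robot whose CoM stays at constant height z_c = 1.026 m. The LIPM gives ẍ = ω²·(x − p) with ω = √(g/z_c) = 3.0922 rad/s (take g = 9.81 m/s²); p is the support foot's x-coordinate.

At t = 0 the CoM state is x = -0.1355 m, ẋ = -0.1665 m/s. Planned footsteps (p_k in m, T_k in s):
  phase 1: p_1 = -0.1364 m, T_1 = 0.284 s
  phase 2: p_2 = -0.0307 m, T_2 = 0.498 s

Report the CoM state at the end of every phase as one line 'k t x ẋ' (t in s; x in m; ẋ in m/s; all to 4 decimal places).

phase 1: p=-0.1364, T=0.284, ωT=0.878185, cosh=1.411032, sinh=0.995495; start (x,ẋ)=(-0.135500, -0.166500) → end (x,ẋ)=(-0.188733, -0.232166)
phase 2: p=-0.0307, T=0.498, ωT=1.539916, cosh=2.439298, sinh=2.224899; start (x,ẋ)=(-0.188733, -0.232166) → end (x,ẋ)=(-0.583237, -1.653561)

1 0.2840 -0.1887 -0.2322
2 0.7820 -0.5832 -1.6536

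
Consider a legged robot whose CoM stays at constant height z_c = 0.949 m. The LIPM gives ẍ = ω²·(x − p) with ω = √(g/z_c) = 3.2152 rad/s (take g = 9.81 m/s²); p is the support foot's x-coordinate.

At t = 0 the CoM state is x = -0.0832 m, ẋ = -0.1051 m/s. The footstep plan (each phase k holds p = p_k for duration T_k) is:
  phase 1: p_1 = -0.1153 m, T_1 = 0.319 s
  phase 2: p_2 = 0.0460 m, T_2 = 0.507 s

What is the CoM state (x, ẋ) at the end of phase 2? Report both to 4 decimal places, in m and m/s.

x = -0.3834, ẋ = -1.2936

phase 1: p=-0.1153, T=0.319, ωT=1.025649, cosh=1.573734, sinh=1.215170; start (x,ẋ)=(-0.083200, -0.105100) → end (x,ẋ)=(-0.104505, -0.039984)
phase 2: p=0.0460, T=0.507, ωT=1.630106, cosh=2.650163, sinh=2.454255; start (x,ẋ)=(-0.104505, -0.039984) → end (x,ẋ)=(-0.383384, -1.293589)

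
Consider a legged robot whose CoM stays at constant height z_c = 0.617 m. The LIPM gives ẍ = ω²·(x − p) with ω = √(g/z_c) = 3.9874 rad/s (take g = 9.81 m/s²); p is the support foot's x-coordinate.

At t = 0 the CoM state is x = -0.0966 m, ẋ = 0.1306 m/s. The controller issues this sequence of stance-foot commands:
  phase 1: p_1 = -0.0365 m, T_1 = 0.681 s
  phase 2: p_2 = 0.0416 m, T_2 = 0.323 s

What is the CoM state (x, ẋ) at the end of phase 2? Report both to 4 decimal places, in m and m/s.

x = -0.8606, ẋ = -3.5049

phase 1: p=-0.0365, T=0.681, ωT=2.715419, cosh=7.588562, sinh=7.522385; start (x,ẋ)=(-0.096600, 0.130600) → end (x,ẋ)=(-0.246191, -0.811619)
phase 2: p=0.0416, T=0.323, ωT=1.287930, cosh=1.950558, sinh=1.674717; start (x,ẋ)=(-0.246191, -0.811619) → end (x,ẋ)=(-0.860634, -3.504908)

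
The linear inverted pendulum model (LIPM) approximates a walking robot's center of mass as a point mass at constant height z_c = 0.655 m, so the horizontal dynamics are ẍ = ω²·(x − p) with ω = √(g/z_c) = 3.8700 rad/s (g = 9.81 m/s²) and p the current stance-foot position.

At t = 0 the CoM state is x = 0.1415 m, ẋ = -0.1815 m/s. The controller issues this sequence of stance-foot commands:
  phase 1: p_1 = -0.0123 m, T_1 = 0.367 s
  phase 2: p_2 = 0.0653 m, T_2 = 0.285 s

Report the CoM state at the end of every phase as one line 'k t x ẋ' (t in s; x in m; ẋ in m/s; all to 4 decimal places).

1 0.3670 0.2331 0.7622
2 0.6520 0.6100 2.1455

phase 1: p=-0.0123, T=0.367, ωT=1.420290, cosh=2.189982, sinh=1.948338; start (x,ẋ)=(0.141500, -0.181500) → end (x,ẋ)=(0.233144, 0.762181)
phase 2: p=0.0653, T=0.285, ωT=1.102950, cosh=1.672466, sinh=1.340575; start (x,ẋ)=(0.233144, 0.762181) → end (x,ẋ)=(0.610034, 2.145499)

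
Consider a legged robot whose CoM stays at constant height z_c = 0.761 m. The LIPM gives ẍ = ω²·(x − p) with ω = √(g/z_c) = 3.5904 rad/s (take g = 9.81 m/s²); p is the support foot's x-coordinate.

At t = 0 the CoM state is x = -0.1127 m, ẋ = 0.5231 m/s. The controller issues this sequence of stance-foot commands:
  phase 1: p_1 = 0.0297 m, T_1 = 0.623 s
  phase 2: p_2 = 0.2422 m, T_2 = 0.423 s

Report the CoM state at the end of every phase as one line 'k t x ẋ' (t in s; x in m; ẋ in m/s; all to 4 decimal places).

phase 1: p=0.0297, T=0.623, ωT=2.236819, cosh=4.735149, sinh=4.628351; start (x,ẋ)=(-0.112700, 0.523100) → end (x,ẋ)=(0.029738, 0.110606)
phase 2: p=0.2422, T=0.423, ωT=1.518739, cosh=2.392726, sinh=2.173738; start (x,ẋ)=(0.029738, 0.110606) → end (x,ẋ)=(-0.199199, -1.393529)

1 0.6230 0.0297 0.1106
2 1.0460 -0.1992 -1.3935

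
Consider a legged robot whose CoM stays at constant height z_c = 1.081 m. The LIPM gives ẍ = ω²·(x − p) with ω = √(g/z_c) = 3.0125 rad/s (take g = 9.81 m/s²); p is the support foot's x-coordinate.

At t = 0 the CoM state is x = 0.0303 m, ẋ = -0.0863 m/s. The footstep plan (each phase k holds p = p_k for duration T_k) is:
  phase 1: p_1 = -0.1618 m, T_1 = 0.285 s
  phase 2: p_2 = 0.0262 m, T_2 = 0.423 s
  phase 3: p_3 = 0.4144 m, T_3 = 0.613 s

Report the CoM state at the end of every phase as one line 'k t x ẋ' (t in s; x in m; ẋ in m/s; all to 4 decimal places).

phase 1: p=-0.1618, T=0.285, ωT=0.858563, cosh=1.391768, sinh=0.967998; start (x,ẋ)=(0.030300, -0.086300) → end (x,ẋ)=(0.077828, 0.440072)
phase 2: p=0.0262, T=0.423, ωT=1.274288, cosh=1.927891, sinh=1.648261; start (x,ẋ)=(0.077828, 0.440072) → end (x,ẋ)=(0.366515, 1.104765)
phase 3: p=0.4144, T=0.613, ωT=1.846663, cosh=3.248196, sinh=3.090433; start (x,ẋ)=(0.366515, 1.104765) → end (x,ẋ)=(1.392204, 3.142683)

1 0.2850 0.0778 0.4401
2 0.7080 0.3665 1.1048
3 1.3210 1.3922 3.1427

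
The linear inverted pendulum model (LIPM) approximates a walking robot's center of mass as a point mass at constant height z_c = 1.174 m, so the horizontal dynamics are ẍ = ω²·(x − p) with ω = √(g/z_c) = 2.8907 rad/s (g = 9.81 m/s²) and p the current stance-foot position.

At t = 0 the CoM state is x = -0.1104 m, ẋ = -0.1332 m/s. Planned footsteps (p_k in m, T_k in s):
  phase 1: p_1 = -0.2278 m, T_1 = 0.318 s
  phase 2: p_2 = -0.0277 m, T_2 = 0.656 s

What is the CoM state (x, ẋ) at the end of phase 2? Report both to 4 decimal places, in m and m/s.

phase 1: p=-0.2278, T=0.318, ωT=0.919243, cosh=1.453106, sinh=1.054285; start (x,ẋ)=(-0.110400, -0.133200) → end (x,ẋ)=(-0.105786, 0.164237)
phase 2: p=-0.0277, T=0.656, ωT=1.896299, cosh=3.405660, sinh=3.255537; start (x,ẋ)=(-0.105786, 0.164237) → end (x,ẋ)=(-0.108667, -0.175511)

x = -0.1087, ẋ = -0.1755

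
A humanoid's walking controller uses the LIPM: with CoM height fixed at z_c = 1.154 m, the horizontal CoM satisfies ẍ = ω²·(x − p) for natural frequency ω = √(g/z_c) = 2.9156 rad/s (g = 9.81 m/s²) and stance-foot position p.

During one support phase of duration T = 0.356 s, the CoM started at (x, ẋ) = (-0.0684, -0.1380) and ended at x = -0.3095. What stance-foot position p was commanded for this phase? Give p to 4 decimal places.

p = 0.2418

ωT = 2.9156·0.356 = 1.037954; cosh(ωT) = 1.588806, sinh(ωT) = 1.234627
x(T) = p + (x₀−p)·cosh(ωT) + (ẋ₀/ω)·sinh(ωT) ⇒ p·(1 − cosh) = x(T) − x₀·cosh − (ẋ₀/ω)·sinh
numerator   = -0.3095 − (-0.0684)·1.588806 − (-0.1380/2.9156)·1.234627 = -0.142389
denominator = 1 − 1.588806 = -0.588806
p = -0.142389 / -0.588806 = 0.2418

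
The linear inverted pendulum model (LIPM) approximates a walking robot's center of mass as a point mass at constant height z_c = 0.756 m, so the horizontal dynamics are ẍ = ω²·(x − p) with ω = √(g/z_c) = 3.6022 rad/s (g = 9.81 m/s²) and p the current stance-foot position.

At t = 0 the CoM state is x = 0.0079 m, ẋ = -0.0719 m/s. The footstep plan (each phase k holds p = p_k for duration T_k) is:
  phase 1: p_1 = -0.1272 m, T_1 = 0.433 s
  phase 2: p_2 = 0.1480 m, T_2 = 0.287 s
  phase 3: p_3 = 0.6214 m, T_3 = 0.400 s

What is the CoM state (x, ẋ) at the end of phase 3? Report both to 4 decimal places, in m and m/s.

phase 1: p=-0.1272, T=0.433, ωT=1.559753, cosh=2.483916, sinh=2.273728; start (x,ẋ)=(0.007900, -0.071900) → end (x,ẋ)=(0.162993, 0.927933)
phase 2: p=0.1480, T=0.287, ωT=1.033831, cosh=1.583730, sinh=1.228088; start (x,ẋ)=(0.162993, 0.927933) → end (x,ẋ)=(0.488103, 1.535923)
phase 3: p=0.6214, T=0.400, ωT=1.440880, cosh=2.230566, sinh=1.993846; start (x,ẋ)=(0.488103, 1.535923) → end (x,ẋ)=(1.174218, 2.468607)

x = 1.1742, ẋ = 2.4686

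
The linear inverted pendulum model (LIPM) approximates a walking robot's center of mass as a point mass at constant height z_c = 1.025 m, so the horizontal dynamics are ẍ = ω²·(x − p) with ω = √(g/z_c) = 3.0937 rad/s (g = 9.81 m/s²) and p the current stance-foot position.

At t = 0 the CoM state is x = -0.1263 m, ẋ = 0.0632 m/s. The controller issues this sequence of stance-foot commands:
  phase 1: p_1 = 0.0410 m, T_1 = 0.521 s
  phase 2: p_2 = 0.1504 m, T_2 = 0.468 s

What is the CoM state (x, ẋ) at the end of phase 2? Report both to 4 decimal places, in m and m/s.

phase 1: p=0.0410, T=0.521, ωT=1.611818, cosh=2.605719, sinh=2.406194; start (x,ẋ)=(-0.126300, 0.063200) → end (x,ẋ)=(-0.345782, -1.080707)
phase 2: p=0.1504, T=0.468, ωT=1.447852, cosh=2.244520, sinh=2.009445; start (x,ẋ)=(-0.345782, -1.080707) → end (x,ẋ)=(-1.665239, -5.510241)

x = -1.6652, ẋ = -5.5102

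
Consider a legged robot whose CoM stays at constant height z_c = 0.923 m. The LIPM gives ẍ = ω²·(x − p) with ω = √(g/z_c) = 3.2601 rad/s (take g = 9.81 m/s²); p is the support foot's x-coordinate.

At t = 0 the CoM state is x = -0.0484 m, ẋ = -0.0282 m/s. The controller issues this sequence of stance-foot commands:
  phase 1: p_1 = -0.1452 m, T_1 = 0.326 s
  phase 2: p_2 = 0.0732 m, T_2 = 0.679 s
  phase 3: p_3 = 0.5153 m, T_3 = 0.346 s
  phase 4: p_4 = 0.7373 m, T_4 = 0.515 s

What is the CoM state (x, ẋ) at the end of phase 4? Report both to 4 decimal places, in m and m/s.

x = -0.7694, ẋ = -4.6860

phase 1: p=-0.1452, T=0.326, ωT=1.062793, cosh=1.619966, sinh=1.274477; start (x,ẋ)=(-0.048400, -0.028200) → end (x,ẋ)=(0.000588, 0.356513)
phase 2: p=0.0732, T=0.679, ωT=2.213608, cosh=4.628985, sinh=4.519679; start (x,ẋ)=(0.000588, 0.356513) → end (x,ẋ)=(0.231339, 0.580392)
phase 3: p=0.5153, T=0.346, ωT=1.127995, cosh=1.706568, sinh=1.382886; start (x,ẋ)=(0.231339, 0.580392) → end (x,ẋ)=(0.276895, -0.289717)
phase 4: p=0.7373, T=0.515, ωT=1.678952, cosh=2.773251, sinh=2.586682; start (x,ẋ)=(0.276895, -0.289717) → end (x,ẋ)=(-0.769392, -4.685984)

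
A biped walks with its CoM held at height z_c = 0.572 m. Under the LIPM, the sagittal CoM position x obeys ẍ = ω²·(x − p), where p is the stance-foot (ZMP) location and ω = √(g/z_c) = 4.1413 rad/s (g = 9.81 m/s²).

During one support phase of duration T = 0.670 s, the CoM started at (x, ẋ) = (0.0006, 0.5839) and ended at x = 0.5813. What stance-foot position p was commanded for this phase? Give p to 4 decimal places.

ωT = 4.1413·0.670 = 2.774671; cosh(ωT) = 8.047861, sinh(ωT) = 7.985491
x(T) = p + (x₀−p)·cosh(ωT) + (ẋ₀/ω)·sinh(ωT) ⇒ p·(1 − cosh) = x(T) − x₀·cosh − (ẋ₀/ω)·sinh
numerator   = 0.5813 − (0.0006)·8.047861 − (0.5839/4.1413)·7.985491 = -0.549438
denominator = 1 − 8.047861 = -7.047861
p = -0.549438 / -7.047861 = 0.0780

p = 0.0780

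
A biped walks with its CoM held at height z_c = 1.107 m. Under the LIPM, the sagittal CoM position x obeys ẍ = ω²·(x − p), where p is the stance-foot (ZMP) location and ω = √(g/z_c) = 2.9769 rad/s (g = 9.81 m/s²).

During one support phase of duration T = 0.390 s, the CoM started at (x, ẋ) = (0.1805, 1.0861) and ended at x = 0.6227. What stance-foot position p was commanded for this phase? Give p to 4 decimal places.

ωT = 2.9769·0.390 = 1.160991; cosh(ωT) = 1.753136, sinh(ωT) = 1.439960
x(T) = p + (x₀−p)·cosh(ωT) + (ẋ₀/ω)·sinh(ωT) ⇒ p·(1 − cosh) = x(T) − x₀·cosh − (ẋ₀/ω)·sinh
numerator   = 0.6227 − (0.1805)·1.753136 − (1.0861/2.9769)·1.439960 = -0.219100
denominator = 1 − 1.753136 = -0.753136
p = -0.219100 / -0.753136 = 0.2909

p = 0.2909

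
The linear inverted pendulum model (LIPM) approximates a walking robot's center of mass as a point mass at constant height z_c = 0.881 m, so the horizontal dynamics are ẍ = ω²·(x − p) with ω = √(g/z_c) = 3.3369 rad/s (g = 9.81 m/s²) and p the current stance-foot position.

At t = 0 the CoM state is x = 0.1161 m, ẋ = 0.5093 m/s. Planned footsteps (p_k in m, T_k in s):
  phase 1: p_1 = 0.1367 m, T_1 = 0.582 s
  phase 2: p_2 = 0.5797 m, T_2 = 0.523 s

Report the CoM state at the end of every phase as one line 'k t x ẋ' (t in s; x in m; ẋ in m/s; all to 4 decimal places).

1 0.5820 0.5846 1.5775
2 1.1050 1.9066 4.7004

phase 1: p=0.1367, T=0.582, ωT=1.942076, cosh=3.558308, sinh=3.414902; start (x,ẋ)=(0.116100, 0.509300) → end (x,ẋ)=(0.584604, 1.577506)
phase 2: p=0.5797, T=0.523, ωT=1.745199, cosh=2.950825, sinh=2.776215; start (x,ẋ)=(0.584604, 1.577506) → end (x,ẋ)=(1.906615, 4.700374)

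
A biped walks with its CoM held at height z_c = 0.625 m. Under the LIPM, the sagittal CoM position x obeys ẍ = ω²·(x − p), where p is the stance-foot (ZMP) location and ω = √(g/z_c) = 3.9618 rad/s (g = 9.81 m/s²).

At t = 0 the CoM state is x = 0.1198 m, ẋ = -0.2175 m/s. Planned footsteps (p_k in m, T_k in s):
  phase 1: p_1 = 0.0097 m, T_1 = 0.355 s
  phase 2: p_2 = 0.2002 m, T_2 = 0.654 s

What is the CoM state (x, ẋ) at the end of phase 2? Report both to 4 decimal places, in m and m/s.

phase 1: p=0.0097, T=0.355, ωT=1.406439, cosh=2.163205, sinh=1.918191; start (x,ẋ)=(0.119800, -0.217500) → end (x,ẋ)=(0.142562, 0.366207)
phase 2: p=0.2002, T=0.654, ωT=2.591017, cosh=6.709141, sinh=6.634197; start (x,ẋ)=(0.142562, 0.366207) → end (x,ẋ)=(0.426724, 0.941999)

x = 0.4267, ẋ = 0.9420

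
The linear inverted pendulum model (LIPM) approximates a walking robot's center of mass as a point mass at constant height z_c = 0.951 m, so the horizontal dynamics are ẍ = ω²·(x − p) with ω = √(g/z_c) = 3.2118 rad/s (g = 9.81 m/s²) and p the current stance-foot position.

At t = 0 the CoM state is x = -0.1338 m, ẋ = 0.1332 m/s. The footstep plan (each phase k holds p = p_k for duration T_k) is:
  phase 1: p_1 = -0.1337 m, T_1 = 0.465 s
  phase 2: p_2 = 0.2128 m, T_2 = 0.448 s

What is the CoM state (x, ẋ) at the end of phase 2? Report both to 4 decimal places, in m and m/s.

x = -0.1715, ẋ = -0.9632

phase 1: p=-0.1337, T=0.465, ωT=1.493487, cosh=2.338591, sinh=2.114003; start (x,ẋ)=(-0.133800, 0.133200) → end (x,ẋ)=(-0.046262, 0.310821)
phase 2: p=0.2128, T=0.448, ωT=1.438886, cosh=2.226595, sinh=1.989403; start (x,ẋ)=(-0.046262, 0.310821) → end (x,ẋ)=(-0.171501, -0.963219)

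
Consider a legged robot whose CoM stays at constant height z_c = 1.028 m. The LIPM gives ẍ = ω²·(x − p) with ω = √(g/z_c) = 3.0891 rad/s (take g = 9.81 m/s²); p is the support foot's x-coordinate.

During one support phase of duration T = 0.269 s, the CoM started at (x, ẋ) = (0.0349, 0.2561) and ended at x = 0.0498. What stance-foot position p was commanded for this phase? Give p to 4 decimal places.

p = 0.2050

ωT = 3.0891·0.269 = 0.830968; cosh(ωT) = 1.365583, sinh(ωT) = 0.929956
x(T) = p + (x₀−p)·cosh(ωT) + (ẋ₀/ω)·sinh(ωT) ⇒ p·(1 − cosh) = x(T) − x₀·cosh − (ẋ₀/ω)·sinh
numerator   = 0.0498 − (0.0349)·1.365583 − (0.2561/3.0891)·0.929956 = -0.074956
denominator = 1 − 1.365583 = -0.365583
p = -0.074956 / -0.365583 = 0.2050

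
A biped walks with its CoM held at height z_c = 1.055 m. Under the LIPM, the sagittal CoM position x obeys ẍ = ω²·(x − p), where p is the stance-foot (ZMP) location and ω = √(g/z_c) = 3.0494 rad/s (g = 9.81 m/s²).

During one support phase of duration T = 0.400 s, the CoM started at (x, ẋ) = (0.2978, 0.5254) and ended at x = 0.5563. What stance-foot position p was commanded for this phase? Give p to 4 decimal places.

ωT = 3.0494·0.400 = 1.219760; cosh(ωT) = 1.840838, sinh(ωT) = 1.545537
x(T) = p + (x₀−p)·cosh(ωT) + (ẋ₀/ω)·sinh(ωT) ⇒ p·(1 − cosh) = x(T) − x₀·cosh − (ẋ₀/ω)·sinh
numerator   = 0.5563 − (0.2978)·1.840838 − (0.5254/3.0494)·1.545537 = -0.258192
denominator = 1 − 1.840838 = -0.840838
p = -0.258192 / -0.840838 = 0.3071

p = 0.3071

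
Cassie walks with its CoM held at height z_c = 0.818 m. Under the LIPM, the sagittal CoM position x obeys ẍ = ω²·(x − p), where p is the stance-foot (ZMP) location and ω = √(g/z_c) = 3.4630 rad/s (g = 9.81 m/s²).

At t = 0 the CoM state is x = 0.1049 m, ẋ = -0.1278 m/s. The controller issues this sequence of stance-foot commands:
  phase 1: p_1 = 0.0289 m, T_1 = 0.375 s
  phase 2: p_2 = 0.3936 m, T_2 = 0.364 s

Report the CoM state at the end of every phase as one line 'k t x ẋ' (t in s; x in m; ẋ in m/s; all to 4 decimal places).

phase 1: p=0.0289, T=0.375, ωT=1.298625, cosh=1.968581, sinh=1.695674; start (x,ẋ)=(0.104900, -0.127800) → end (x,ẋ)=(0.115934, 0.194696)
phase 2: p=0.3936, T=0.364, ωT=1.260532, cosh=1.905400, sinh=1.621897; start (x,ẋ)=(0.115934, 0.194696) → end (x,ẋ)=(-0.044278, -1.188571)

1 0.3750 0.1159 0.1947
2 0.7390 -0.0443 -1.1886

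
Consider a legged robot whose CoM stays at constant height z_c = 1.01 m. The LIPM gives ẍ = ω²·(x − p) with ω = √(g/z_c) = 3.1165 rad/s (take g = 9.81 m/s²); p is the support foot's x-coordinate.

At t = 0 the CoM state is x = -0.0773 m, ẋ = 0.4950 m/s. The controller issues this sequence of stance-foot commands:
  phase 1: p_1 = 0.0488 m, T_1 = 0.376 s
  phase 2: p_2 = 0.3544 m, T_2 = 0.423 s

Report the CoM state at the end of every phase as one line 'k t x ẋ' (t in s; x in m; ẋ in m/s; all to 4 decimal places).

phase 1: p=0.0488, T=0.376, ωT=1.171804, cosh=1.768809, sinh=1.459001; start (x,ẋ)=(-0.077300, 0.495000) → end (x,ẋ)=(0.057489, 0.302187)
phase 2: p=0.3544, T=0.423, ωT=1.318279, cosh=2.002291, sinh=1.734696; start (x,ẋ)=(0.057489, 0.302187) → end (x,ẋ)=(-0.071899, -1.000087)

1 0.3760 0.0575 0.3022
2 0.7990 -0.0719 -1.0001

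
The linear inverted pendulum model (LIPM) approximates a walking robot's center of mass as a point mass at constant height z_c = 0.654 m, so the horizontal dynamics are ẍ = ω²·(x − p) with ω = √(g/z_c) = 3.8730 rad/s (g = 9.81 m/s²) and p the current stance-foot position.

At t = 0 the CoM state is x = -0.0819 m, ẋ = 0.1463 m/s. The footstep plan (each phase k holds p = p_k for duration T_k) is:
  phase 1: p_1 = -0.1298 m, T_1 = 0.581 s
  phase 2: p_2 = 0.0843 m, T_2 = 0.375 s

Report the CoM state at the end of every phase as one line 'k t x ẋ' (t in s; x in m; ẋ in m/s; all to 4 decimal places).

1 0.5810 0.2772 1.5724
2 0.9560 1.3391 5.0528

phase 1: p=-0.1298, T=0.581, ωT=2.250213, cosh=4.797567, sinh=4.692190; start (x,ẋ)=(-0.081900, 0.146300) → end (x,ẋ)=(0.277248, 1.572364)
phase 2: p=0.0843, T=0.375, ωT=1.452375, cosh=2.253633, sinh=2.019619; start (x,ẋ)=(0.277248, 1.572364) → end (x,ẋ)=(1.339060, 5.052765)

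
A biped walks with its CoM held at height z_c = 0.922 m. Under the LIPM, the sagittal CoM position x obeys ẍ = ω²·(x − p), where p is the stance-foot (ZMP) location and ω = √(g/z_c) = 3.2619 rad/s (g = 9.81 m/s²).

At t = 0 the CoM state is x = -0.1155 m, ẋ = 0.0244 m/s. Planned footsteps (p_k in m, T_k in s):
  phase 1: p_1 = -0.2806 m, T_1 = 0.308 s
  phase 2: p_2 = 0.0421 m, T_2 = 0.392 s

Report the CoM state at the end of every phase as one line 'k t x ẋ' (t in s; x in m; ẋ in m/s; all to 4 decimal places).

phase 1: p=-0.2806, T=0.308, ωT=1.004665, cosh=1.548580, sinh=1.182413; start (x,ẋ)=(-0.115500, 0.024400) → end (x,ẋ)=(-0.016085, 0.674562)
phase 2: p=0.0421, T=0.392, ωT=1.278665, cosh=1.935125, sinh=1.656716; start (x,ẋ)=(-0.016085, 0.674562) → end (x,ẋ)=(0.272115, 0.990929)

1 0.3080 -0.0161 0.6746
2 0.7000 0.2721 0.9909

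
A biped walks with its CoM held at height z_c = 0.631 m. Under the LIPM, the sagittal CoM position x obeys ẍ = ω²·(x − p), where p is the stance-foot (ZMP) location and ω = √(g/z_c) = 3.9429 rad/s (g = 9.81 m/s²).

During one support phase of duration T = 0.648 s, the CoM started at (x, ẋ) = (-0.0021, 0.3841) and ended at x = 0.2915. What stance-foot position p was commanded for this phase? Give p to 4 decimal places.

p = 0.0581

ωT = 3.9429·0.648 = 2.554999; cosh(ωT) = 6.474491, sinh(ωT) = 6.396799
x(T) = p + (x₀−p)·cosh(ωT) + (ẋ₀/ω)·sinh(ωT) ⇒ p·(1 − cosh) = x(T) − x₀·cosh − (ẋ₀/ω)·sinh
numerator   = 0.2915 − (-0.0021)·6.474491 − (0.3841/3.9429)·6.396799 = -0.318052
denominator = 1 − 6.474491 = -5.474491
p = -0.318052 / -5.474491 = 0.0581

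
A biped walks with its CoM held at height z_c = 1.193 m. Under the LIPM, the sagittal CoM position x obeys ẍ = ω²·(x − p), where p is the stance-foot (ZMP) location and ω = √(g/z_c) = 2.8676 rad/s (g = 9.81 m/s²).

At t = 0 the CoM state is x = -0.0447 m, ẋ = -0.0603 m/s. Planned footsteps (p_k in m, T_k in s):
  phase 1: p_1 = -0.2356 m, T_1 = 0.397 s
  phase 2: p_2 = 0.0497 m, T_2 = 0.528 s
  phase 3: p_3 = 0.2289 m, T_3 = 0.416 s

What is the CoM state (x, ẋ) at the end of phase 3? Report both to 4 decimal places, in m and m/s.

x = 1.7348, ẋ = 4.5159

phase 1: p=-0.2356, T=0.397, ωT=1.138437, cosh=1.721102, sinh=1.400783; start (x,ẋ)=(-0.044700, -0.060300) → end (x,ẋ)=(0.063503, 0.663041)
phase 2: p=0.0497, T=0.528, ωT=1.514093, cosh=2.382652, sinh=2.162644; start (x,ẋ)=(0.063503, 0.663041) → end (x,ẋ)=(0.582630, 1.665395)
phase 3: p=0.2289, T=0.416, ωT=1.192922, cosh=1.800016, sinh=1.496683; start (x,ẋ)=(0.582630, 1.665395) → end (x,ẋ)=(1.734836, 4.515905)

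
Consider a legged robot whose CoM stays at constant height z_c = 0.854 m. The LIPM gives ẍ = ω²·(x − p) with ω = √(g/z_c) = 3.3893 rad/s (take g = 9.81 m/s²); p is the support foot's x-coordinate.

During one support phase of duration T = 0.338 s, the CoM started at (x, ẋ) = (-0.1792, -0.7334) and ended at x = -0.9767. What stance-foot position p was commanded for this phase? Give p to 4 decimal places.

p = 0.4933

ωT = 3.3893·0.338 = 1.145583; cosh(ωT) = 1.731157, sinh(ωT) = 1.413118
x(T) = p + (x₀−p)·cosh(ωT) + (ẋ₀/ω)·sinh(ωT) ⇒ p·(1 − cosh) = x(T) − x₀·cosh − (ẋ₀/ω)·sinh
numerator   = -0.9767 − (-0.1792)·1.731157 − (-0.7334/3.3893)·1.413118 = -0.360696
denominator = 1 − 1.731157 = -0.731157
p = -0.360696 / -0.731157 = 0.4933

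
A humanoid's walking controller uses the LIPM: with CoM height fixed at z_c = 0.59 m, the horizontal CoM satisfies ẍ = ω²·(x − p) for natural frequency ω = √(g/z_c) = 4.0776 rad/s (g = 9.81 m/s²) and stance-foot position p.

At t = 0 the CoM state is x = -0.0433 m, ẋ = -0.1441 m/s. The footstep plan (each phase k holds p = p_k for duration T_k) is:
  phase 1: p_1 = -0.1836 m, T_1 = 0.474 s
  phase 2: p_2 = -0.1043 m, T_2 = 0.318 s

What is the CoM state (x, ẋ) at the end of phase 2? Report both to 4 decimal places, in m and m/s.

x = 1.0693, ẋ = 4.8455

phase 1: p=-0.1836, T=0.474, ωT=1.932782, cosh=3.526726, sinh=3.381981; start (x,ẋ)=(-0.043300, -0.144100) → end (x,ẋ)=(0.191682, 1.426587)
phase 2: p=-0.1043, T=0.318, ωT=1.296677, cosh=1.965281, sinh=1.691842; start (x,ẋ)=(0.191682, 1.426587) → end (x,ẋ)=(1.069296, 4.845525)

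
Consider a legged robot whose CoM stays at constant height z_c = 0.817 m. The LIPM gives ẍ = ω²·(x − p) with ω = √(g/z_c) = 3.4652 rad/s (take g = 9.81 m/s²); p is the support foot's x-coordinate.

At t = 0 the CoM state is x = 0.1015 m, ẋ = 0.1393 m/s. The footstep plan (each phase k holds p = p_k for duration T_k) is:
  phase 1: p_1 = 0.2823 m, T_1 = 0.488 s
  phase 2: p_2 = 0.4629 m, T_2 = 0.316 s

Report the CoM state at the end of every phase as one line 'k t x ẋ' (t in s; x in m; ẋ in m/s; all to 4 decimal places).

1 0.4880 -0.1194 -1.2510
2 0.8040 -0.9841 -4.7574

phase 1: p=0.2823, T=0.488, ωT=1.691018, cosh=2.804665, sinh=2.620333; start (x,ẋ)=(0.101500, 0.139300) → end (x,ẋ)=(-0.119447, -1.250970)
phase 2: p=0.4629, T=0.316, ωT=1.095003, cosh=1.661865, sinh=1.327327; start (x,ẋ)=(-0.119447, -1.250970) → end (x,ẋ)=(-0.984060, -4.757421)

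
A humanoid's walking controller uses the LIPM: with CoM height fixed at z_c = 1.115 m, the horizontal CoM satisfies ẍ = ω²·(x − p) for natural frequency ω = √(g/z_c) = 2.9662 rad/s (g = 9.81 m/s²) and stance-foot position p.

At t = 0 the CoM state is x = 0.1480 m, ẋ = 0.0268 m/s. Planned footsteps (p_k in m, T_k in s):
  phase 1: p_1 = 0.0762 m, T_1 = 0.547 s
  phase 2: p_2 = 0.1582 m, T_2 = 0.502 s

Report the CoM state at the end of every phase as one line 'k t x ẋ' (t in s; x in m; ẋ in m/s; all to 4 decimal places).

phase 1: p=0.0762, T=0.547, ωT=1.622511, cosh=2.631599, sinh=2.434197; start (x,ẋ)=(0.148000, 0.026800) → end (x,ẋ)=(0.287142, 0.588946)
phase 2: p=0.1582, T=0.502, ωT=1.489032, cosh=2.329198, sinh=2.103607; start (x,ẋ)=(0.287142, 0.588946) → end (x,ẋ)=(0.876207, 2.176333)

1 0.5470 0.2871 0.5889
2 1.0490 0.8762 2.1763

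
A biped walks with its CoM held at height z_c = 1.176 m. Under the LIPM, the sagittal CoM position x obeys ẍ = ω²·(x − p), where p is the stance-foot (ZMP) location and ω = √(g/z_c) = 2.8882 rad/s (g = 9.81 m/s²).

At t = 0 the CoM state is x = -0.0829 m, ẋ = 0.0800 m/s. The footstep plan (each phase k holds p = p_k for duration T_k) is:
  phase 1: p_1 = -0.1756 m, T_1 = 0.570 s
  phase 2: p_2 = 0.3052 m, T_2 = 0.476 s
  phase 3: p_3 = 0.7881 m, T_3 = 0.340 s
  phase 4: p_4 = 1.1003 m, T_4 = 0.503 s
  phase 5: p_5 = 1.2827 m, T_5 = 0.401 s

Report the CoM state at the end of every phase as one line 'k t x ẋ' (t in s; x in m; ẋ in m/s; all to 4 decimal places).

phase 1: p=-0.1756, T=0.570, ωT=1.646274, cosh=2.690191, sinh=2.497424; start (x,ẋ)=(-0.082900, 0.080000) → end (x,ẋ)=(0.142957, 0.883866)
phase 2: p=0.3052, T=0.476, ωT=1.374783, cosh=2.103557, sinh=1.850662; start (x,ẋ)=(0.142957, 0.883866) → end (x,ẋ)=(0.530264, 0.992058)
phase 3: p=0.7881, T=0.340, ωT=0.981988, cosh=1.522162, sinh=1.147596; start (x,ẋ)=(0.530264, 0.992058) → end (x,ẋ)=(0.789815, 0.655477)
phase 4: p=1.1003, T=0.503, ωT=1.452765, cosh=2.254420, sinh=2.020497; start (x,ẋ)=(0.789815, 0.655477) → end (x,ẋ)=(0.858889, -0.334144)
phase 5: p=1.2827, T=0.401, ωT=1.158168, cosh=1.749078, sinh=1.435017; start (x,ẋ)=(0.858889, -0.334144) → end (x,ẋ)=(0.375401, -2.340977)

1 0.5700 0.1430 0.8839
2 1.0460 0.5303 0.9921
3 1.3860 0.7898 0.6555
4 1.8890 0.8589 -0.3341
5 2.2900 0.3754 -2.3410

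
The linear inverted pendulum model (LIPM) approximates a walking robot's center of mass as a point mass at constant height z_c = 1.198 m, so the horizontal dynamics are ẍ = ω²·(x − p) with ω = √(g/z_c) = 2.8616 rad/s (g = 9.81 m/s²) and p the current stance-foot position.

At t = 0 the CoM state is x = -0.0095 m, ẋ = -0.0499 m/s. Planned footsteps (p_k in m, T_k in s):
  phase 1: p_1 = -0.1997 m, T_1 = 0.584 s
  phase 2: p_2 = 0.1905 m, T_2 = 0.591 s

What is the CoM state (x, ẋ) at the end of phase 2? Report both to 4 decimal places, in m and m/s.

phase 1: p=-0.1997, T=0.584, ωT=1.671174, cosh=2.753218, sinh=2.565192; start (x,ẋ)=(-0.009500, -0.049900) → end (x,ẋ)=(0.279231, 1.258788)
phase 2: p=0.1905, T=0.591, ωT=1.691206, cosh=2.805158, sinh=2.620861; start (x,ẋ)=(0.279231, 1.258788) → end (x,ẋ)=(1.592293, 4.196566)

x = 1.5923, ẋ = 4.1966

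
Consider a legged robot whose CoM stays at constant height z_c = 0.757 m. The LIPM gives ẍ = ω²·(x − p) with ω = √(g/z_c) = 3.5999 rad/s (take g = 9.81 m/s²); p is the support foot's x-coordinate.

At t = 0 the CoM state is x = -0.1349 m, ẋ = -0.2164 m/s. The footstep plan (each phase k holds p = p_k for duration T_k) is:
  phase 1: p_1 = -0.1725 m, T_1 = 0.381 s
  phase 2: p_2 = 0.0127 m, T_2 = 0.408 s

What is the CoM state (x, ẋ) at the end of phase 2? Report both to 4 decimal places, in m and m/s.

x = -0.6007, ẋ = -2.0753

phase 1: p=-0.1725, T=0.381, ωT=1.371562, cosh=2.097606, sinh=1.843896; start (x,ẋ)=(-0.134900, -0.216400) → end (x,ẋ)=(-0.204472, -0.204339)
phase 2: p=0.0127, T=0.408, ωT=1.468759, cosh=2.287026, sinh=2.056816; start (x,ẋ)=(-0.204472, -0.204339) → end (x,ẋ)=(-0.600727, -2.075340)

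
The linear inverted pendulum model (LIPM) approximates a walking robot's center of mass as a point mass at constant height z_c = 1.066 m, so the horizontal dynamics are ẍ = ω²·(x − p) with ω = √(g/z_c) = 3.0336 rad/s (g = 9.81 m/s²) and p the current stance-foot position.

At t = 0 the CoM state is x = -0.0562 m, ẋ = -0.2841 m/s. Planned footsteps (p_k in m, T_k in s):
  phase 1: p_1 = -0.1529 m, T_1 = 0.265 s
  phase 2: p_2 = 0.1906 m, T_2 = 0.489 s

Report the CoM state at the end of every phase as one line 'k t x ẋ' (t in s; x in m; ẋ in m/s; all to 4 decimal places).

1 0.2650 -0.1069 -0.1189
2 0.7540 -0.5808 -2.1623

phase 1: p=-0.1529, T=0.265, ωT=0.803904, cosh=1.340912, sinh=0.893334; start (x,ẋ)=(-0.056200, -0.284100) → end (x,ẋ)=(-0.106896, -0.118894)
phase 2: p=0.1906, T=0.489, ωT=1.483430, cosh=2.317450, sinh=2.090591; start (x,ẋ)=(-0.106896, -0.118894) → end (x,ẋ)=(-0.580766, -2.162254)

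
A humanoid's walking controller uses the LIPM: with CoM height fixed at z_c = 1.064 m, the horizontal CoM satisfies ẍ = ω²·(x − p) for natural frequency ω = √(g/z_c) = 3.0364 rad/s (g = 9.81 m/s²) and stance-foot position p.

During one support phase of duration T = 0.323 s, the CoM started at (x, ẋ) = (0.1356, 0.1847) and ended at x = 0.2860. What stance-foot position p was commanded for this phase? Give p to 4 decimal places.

p = -0.0194

ωT = 3.0364·0.323 = 0.980757; cosh(ωT) = 1.520751, sinh(ωT) = 1.145724
x(T) = p + (x₀−p)·cosh(ωT) + (ẋ₀/ω)·sinh(ωT) ⇒ p·(1 − cosh) = x(T) − x₀·cosh − (ẋ₀/ω)·sinh
numerator   = 0.2860 − (0.1356)·1.520751 − (0.1847/3.0364)·1.145724 = 0.010093
denominator = 1 − 1.520751 = -0.520751
p = 0.010093 / -0.520751 = -0.0194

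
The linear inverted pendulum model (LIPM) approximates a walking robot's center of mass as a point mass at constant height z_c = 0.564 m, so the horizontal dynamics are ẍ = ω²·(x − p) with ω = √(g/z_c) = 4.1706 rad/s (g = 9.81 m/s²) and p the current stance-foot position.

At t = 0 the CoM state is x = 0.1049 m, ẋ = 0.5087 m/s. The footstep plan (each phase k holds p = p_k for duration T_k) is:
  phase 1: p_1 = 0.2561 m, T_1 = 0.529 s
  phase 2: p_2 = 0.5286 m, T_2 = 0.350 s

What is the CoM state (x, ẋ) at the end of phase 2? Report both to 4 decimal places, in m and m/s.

x = -0.6644, ẋ = -4.6822

phase 1: p=0.2561, T=0.529, ωT=2.206247, cosh=4.595843, sinh=4.485730; start (x,ẋ)=(0.104900, 0.508700) → end (x,ẋ)=(0.108346, -0.490772)
phase 2: p=0.5286, T=0.350, ωT=1.459710, cosh=2.268507, sinh=2.036204; start (x,ẋ)=(0.108346, -0.490772) → end (x,ẋ)=(-0.664358, -4.682199)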